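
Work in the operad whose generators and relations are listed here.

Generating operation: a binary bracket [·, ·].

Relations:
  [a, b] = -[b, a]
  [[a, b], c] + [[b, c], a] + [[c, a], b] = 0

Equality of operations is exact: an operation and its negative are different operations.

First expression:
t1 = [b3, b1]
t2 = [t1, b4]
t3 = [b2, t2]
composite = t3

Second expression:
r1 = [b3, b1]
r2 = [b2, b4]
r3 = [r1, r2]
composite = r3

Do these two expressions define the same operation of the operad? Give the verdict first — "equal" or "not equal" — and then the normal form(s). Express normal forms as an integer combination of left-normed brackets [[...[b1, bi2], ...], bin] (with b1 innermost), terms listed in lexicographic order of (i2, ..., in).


not equal; the first gives [[[b1, b3], b4], b2] and the second -[[[b1, b3], b2], b4] + [[[b1, b3], b4], b2]

In normal form, the first expression is [[[b1, b3], b4], b2]
In normal form, the second expression is -[[[b1, b3], b2], b4] + [[[b1, b3], b4], b2]
Distinct normal forms: not equal.


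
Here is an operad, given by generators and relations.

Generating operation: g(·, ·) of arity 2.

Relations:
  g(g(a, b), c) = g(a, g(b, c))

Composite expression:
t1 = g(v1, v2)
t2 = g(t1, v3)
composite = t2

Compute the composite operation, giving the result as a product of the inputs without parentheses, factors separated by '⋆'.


v1 ⋆ v2 ⋆ v3

All parenthesizations of g agree; list the v-inputs left to right.
g(v1, v2) spells out as v1 ⋆ v2
g(g(v1, v2), v3) spells out as v1 ⋆ v2 ⋆ v3


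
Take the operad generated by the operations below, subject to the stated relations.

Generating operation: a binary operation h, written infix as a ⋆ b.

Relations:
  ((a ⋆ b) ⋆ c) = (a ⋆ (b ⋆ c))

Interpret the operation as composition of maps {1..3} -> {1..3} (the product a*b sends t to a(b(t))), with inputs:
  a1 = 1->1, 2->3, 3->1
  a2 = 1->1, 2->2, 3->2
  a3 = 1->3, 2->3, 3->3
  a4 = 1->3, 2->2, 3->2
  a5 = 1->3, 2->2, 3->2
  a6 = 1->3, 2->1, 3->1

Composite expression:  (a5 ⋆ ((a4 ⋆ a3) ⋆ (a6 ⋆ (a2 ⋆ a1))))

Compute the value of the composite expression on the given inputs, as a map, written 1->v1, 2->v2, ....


(a4 ⋆ a3) = 1->2, 2->2, 3->2
(a2 ⋆ a1) = 1->1, 2->2, 3->1
(a6 ⋆ (a2 ⋆ a1)) = 1->3, 2->1, 3->3
((a4 ⋆ a3) ⋆ (a6 ⋆ (a2 ⋆ a1))) = 1->2, 2->2, 3->2
(a5 ⋆ ((a4 ⋆ a3) ⋆ (a6 ⋆ (a2 ⋆ a1)))) = 1->2, 2->2, 3->2

1->2, 2->2, 3->2


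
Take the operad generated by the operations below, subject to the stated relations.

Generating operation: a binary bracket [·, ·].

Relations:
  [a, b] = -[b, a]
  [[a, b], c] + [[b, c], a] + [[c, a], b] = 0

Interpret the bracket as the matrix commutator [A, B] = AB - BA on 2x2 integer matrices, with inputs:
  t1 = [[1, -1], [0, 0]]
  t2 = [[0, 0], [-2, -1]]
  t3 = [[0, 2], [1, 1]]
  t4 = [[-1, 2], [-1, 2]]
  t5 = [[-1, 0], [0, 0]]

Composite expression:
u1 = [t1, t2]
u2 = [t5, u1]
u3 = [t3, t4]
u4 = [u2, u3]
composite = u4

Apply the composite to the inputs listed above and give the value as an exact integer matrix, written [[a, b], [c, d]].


[t1, t2] = [[2, 1], [2, -2]]
[t5, [t1, t2]] = [[0, -1], [2, 0]]
[t3, t4] = [[-4, 4], [-4, 4]]
[[t5, [t1, t2]], [t3, t4]] = [[-4, -8], [-16, 4]]

[[-4, -8], [-16, 4]]


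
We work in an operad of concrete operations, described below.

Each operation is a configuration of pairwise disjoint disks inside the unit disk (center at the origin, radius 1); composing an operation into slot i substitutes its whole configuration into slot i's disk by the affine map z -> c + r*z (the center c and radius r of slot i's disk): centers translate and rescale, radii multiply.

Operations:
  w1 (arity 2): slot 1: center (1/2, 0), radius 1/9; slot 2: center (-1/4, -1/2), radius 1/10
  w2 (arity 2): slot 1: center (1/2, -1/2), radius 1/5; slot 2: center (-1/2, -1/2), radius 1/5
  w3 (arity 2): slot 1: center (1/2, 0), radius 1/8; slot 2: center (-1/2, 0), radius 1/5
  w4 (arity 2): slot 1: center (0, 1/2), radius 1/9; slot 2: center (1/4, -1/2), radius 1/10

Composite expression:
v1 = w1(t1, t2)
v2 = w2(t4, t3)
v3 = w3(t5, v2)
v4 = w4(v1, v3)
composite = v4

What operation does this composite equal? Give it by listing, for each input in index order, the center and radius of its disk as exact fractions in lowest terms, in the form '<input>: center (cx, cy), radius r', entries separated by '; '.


Each t-disk chains the slot maps above it in w4; radii multiply.
t1 passes through 2 substitutions, ending at center (1/18, 1/2), radius 1/81
t2 passes through 2 substitutions, ending at center (-1/36, 4/9), radius 1/90
t5 passes through 2 substitutions, ending at center (3/10, -1/2), radius 1/80
t4 passes through 3 substitutions, ending at center (21/100, -51/100), radius 1/250
t3 passes through 3 substitutions, ending at center (19/100, -51/100), radius 1/250

t1: center (1/18, 1/2), radius 1/81; t2: center (-1/36, 4/9), radius 1/90; t3: center (19/100, -51/100), radius 1/250; t4: center (21/100, -51/100), radius 1/250; t5: center (3/10, -1/2), radius 1/80


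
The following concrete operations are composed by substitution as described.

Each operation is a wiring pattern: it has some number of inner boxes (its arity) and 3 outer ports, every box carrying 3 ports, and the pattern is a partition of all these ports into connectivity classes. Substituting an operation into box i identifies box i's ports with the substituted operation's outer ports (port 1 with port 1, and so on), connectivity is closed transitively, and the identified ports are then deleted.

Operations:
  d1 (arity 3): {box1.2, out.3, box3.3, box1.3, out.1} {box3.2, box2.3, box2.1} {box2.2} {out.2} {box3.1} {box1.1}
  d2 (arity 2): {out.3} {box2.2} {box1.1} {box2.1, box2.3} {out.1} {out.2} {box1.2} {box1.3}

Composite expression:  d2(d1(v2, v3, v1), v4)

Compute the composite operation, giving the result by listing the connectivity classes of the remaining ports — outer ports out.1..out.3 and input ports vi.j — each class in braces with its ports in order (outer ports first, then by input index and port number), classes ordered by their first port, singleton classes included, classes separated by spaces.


{out.1} {out.2} {out.3} {v1.1} {v1.2, v3.1, v3.3} {v1.3, v2.2, v2.3} {v2.1} {v3.2} {v4.1, v4.3} {v4.2}

After gluing at d2, chains via deleted ports link the v-ports.
composing d1 on (v2, v3, v1), with out.j its own outer ports: {out.1, out.3, v1.3, v2.2, v2.3} {out.2} {v1.1} {v1.2, v3.1, v3.3} {v2.1} {v3.2}
composing d2 on (v2, v3, v1, v4), with out.j its own outer ports: {out.1} {out.2} {out.3} {v1.1} {v1.2, v3.1, v3.3} {v1.3, v2.2, v2.3} {v2.1} {v3.2} {v4.1, v4.3} {v4.2}


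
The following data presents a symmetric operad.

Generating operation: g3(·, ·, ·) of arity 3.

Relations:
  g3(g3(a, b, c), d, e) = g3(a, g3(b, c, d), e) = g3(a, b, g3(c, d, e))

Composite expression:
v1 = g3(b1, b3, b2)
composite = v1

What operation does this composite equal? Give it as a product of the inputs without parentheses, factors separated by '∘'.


b1 ∘ b3 ∘ b2


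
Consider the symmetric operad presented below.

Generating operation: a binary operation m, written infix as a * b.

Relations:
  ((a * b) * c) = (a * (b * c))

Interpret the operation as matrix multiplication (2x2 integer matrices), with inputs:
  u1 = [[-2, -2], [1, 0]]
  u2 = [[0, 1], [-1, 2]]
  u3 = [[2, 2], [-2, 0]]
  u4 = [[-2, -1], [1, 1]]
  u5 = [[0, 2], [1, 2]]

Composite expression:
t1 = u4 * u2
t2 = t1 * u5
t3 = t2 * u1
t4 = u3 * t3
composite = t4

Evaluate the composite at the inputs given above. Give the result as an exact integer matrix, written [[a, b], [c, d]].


[[0, 4], [-4, -16]]

(u4 * u2) = [[1, -4], [-1, 3]]
((u4 * u2) * u5) = [[-4, -6], [3, 4]]
(((u4 * u2) * u5) * u1) = [[2, 8], [-2, -6]]
(u3 * (((u4 * u2) * u5) * u1)) = [[0, 4], [-4, -16]]


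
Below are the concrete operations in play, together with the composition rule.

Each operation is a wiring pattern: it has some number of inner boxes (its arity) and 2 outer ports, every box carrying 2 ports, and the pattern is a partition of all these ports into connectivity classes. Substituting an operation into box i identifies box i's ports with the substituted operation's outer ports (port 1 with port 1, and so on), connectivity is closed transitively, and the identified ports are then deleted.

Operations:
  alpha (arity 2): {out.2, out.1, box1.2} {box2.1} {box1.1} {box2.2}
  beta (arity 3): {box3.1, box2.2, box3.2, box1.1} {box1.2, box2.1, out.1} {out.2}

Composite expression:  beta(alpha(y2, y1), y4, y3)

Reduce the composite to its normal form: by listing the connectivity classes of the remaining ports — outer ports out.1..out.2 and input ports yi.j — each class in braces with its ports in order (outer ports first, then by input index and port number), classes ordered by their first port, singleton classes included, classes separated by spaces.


{out.1, y2.2, y3.1, y3.2, y4.1, y4.2} {out.2} {y1.1} {y1.2} {y2.1}

Reachability decides: close wires over beta-identified ports.
after alpha, the pattern on (y2, y1) reads {out.1, out.2, y2.2} {y1.1} {y1.2} {y2.1} (out.j = its outer ports)
after beta, the pattern on (y2, y1, y4, y3) reads {out.1, y2.2, y3.1, y3.2, y4.1, y4.2} {out.2} {y1.1} {y1.2} {y2.1} (out.j = its outer ports)


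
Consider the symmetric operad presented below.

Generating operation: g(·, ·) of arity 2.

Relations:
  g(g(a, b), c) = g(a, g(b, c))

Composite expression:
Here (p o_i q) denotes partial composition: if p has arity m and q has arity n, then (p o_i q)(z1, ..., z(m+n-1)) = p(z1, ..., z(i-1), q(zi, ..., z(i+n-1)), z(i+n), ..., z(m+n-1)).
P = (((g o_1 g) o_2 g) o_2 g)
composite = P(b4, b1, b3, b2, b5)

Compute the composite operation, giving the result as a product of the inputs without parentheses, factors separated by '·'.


b4 · b1 · b3 · b2 · b5

Key point: g is associative — brackets drop, the b-order remains.
g(b1, b3) flattens to b1 · b3
g(g(b1, b3), b2) flattens to b1 · b3 · b2
g(b4, g(g(b1, b3), b2)) flattens to b4 · b1 · b3 · b2
g(g(b4, g(g(b1, b3), b2)), b5) flattens to b4 · b1 · b3 · b2 · b5


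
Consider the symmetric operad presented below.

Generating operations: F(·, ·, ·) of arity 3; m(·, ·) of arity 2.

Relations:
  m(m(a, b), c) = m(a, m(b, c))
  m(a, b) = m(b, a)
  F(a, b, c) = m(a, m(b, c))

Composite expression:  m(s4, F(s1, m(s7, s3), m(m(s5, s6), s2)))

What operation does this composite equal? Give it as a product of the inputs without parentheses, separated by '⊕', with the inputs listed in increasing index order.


s1 ⊕ s2 ⊕ s3 ⊕ s4 ⊕ s5 ⊕ s6 ⊕ s7

Reordering under m is free, so list the s-inputs canonically.
m(s7, s3) collapses to s7 ⊕ s3
m(s5, s6) collapses to s5 ⊕ s6
m(m(s5, s6), s2) collapses to s5 ⊕ s6 ⊕ s2
F(s1, m(s7, s3), m(m(s5, s6), s2)) collapses to s1 ⊕ s7 ⊕ s3 ⊕ s5 ⊕ s6 ⊕ s2
m(s4, F(s1, m(s7, s3), m(m(s5, s6), s2))) collapses to s4 ⊕ s1 ⊕ s7 ⊕ s3 ⊕ s5 ⊕ s6 ⊕ s2
commutativity sorts the factors: s1 ⊕ s2 ⊕ s3 ⊕ s4 ⊕ s5 ⊕ s6 ⊕ s7


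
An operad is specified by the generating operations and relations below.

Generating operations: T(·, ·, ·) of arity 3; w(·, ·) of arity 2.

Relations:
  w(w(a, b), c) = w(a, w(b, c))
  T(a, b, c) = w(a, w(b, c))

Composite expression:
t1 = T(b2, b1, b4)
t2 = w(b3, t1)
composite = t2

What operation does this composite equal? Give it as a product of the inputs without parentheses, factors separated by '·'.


The w-tree's shape is irrelevant; the b-reading-order decides.
T(b2, b1, b4) collapses to b2 · b1 · b4
w(b3, T(b2, b1, b4)) collapses to b3 · b2 · b1 · b4

b3 · b2 · b1 · b4


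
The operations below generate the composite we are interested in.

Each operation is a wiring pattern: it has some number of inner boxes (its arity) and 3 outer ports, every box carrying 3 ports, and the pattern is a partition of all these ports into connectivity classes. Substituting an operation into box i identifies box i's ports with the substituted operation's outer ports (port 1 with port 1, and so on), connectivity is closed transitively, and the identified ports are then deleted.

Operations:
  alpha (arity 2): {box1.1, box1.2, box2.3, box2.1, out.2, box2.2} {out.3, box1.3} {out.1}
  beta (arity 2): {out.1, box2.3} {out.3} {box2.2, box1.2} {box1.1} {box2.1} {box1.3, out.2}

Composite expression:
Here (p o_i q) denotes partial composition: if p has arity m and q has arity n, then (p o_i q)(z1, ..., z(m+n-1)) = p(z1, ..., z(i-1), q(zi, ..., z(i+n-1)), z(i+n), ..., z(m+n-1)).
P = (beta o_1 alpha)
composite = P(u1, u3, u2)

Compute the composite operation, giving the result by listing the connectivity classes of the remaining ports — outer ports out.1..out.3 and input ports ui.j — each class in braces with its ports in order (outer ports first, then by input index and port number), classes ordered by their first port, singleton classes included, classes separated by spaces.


Substituting into beta glues patterns; closure does the rest.
after alpha, the pattern on (u1, u3) reads {out.1} {out.2, u1.1, u1.2, u3.1, u3.2, u3.3} {out.3, u1.3} (out.j = its outer ports)
after beta, the pattern on (u1, u3, u2) reads {out.1, u2.3} {out.2, u1.3} {out.3} {u1.1, u1.2, u2.2, u3.1, u3.2, u3.3} {u2.1} (out.j = its outer ports)

{out.1, u2.3} {out.2, u1.3} {out.3} {u1.1, u1.2, u2.2, u3.1, u3.2, u3.3} {u2.1}


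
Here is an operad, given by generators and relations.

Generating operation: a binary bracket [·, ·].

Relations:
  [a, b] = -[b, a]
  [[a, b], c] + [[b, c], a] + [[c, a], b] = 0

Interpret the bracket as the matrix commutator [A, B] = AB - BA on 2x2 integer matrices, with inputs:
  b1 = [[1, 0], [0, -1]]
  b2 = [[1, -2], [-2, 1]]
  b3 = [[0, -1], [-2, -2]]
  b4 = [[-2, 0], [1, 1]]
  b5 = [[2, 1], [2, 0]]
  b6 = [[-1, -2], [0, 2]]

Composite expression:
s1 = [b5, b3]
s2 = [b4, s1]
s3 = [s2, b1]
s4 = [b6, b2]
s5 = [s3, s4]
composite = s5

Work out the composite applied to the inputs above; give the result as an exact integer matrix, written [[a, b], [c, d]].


[b5, b3] = [[0, -4], [8, 0]]
[b4, [b5, b3]] = [[4, 12], [24, -4]]
[[b4, [b5, b3]], b1] = [[0, -24], [48, 0]]
[b6, b2] = [[4, 6], [-6, -4]]
[[[b4, [b5, b3]], b1], [b6, b2]] = [[-144, 192], [384, 144]]

[[-144, 192], [384, 144]]


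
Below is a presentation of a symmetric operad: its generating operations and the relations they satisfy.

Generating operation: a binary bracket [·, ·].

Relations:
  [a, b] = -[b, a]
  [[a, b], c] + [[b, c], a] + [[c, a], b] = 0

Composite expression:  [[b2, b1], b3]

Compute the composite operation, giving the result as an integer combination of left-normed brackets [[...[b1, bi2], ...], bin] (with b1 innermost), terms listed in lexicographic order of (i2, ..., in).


Antisymmetry and Jacobi reduce to b1-anchored left-normed brackets.
Composite bracket: [[b2, b1], b3]
The bracket unfolds into 4 signed words via [a, b] = ab - ba (2^2 = 4).
Keep just the words that open with b1:
  b1b2b3 appears with sign -1, giving the term -[[b1, b2], b3]

-[[b1, b2], b3]


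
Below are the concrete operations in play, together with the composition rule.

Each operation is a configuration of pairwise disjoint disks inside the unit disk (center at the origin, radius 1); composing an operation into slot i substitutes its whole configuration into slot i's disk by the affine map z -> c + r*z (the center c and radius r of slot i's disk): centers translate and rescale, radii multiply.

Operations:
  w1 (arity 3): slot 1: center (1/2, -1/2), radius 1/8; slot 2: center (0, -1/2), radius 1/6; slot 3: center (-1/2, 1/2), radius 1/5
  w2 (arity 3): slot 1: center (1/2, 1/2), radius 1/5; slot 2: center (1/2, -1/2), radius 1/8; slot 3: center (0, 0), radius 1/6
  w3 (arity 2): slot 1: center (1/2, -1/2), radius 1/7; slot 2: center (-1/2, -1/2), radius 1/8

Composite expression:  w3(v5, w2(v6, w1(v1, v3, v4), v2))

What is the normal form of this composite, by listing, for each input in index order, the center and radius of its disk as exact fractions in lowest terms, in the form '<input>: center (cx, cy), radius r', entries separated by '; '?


v1: center (-55/128, -73/128), radius 1/512; v2: center (-1/2, -1/2), radius 1/48; v3: center (-7/16, -73/128), radius 1/384; v4: center (-57/128, -71/128), radius 1/320; v5: center (1/2, -1/2), radius 1/7; v6: center (-7/16, -7/16), radius 1/40

Follow each v-input down from w3: c' goes to c + r*c', radius to r*r'.
v5 passes through 1 substitution, ending at center (1/2, -1/2), radius 1/7
v6 passes through 2 substitutions, ending at center (-7/16, -7/16), radius 1/40
v1 passes through 3 substitutions, ending at center (-55/128, -73/128), radius 1/512
v3 passes through 3 substitutions, ending at center (-7/16, -73/128), radius 1/384
v4 passes through 3 substitutions, ending at center (-57/128, -71/128), radius 1/320
v2 passes through 2 substitutions, ending at center (-1/2, -1/2), radius 1/48


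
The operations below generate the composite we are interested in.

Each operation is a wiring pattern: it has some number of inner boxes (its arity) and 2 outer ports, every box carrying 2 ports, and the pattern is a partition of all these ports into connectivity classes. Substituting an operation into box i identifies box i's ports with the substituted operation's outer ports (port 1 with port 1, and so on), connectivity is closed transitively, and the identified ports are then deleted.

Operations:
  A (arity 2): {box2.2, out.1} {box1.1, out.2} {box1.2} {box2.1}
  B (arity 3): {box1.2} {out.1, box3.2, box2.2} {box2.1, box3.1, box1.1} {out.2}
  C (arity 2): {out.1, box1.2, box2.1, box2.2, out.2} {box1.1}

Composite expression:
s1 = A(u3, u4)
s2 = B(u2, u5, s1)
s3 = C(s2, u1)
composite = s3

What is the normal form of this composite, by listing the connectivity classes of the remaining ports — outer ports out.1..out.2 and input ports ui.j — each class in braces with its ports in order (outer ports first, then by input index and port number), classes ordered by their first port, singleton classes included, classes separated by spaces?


{out.1, out.2, u1.1, u1.2} {u2.1, u4.2, u5.1} {u2.2} {u3.1, u5.2} {u3.2} {u4.1}

Treat the ports identified at C as solder joints: merge, then drop.
A over (u3, u4) gives {out.1, u4.2} {out.2, u3.1} {u3.2} {u4.1}, out.j being that stage's outer ports
B over (u2, u5, u3, u4) gives {out.1, u3.1, u5.2} {out.2} {u2.1, u4.2, u5.1} {u2.2} {u3.2} {u4.1}, out.j being that stage's outer ports
C over (u2, u5, u3, u4, u1) gives {out.1, out.2, u1.1, u1.2} {u2.1, u4.2, u5.1} {u2.2} {u3.1, u5.2} {u3.2} {u4.1}, out.j being that stage's outer ports


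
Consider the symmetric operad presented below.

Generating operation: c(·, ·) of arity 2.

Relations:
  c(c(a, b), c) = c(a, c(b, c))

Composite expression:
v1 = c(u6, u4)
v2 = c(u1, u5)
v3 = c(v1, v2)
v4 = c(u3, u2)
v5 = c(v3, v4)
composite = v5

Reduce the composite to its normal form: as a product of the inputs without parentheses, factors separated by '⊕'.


u6 ⊕ u4 ⊕ u1 ⊕ u5 ⊕ u3 ⊕ u2


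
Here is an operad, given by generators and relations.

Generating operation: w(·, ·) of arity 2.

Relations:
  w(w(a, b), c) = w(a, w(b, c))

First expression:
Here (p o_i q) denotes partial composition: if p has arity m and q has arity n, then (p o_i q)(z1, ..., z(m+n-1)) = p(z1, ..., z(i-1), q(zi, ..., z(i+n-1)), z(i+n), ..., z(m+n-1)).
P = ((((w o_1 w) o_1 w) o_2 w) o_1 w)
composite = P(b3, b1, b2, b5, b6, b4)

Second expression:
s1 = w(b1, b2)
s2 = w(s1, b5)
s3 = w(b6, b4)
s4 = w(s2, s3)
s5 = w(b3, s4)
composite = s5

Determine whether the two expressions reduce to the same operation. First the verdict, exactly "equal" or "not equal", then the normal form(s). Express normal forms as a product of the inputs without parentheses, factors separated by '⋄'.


In normal form, the first expression is b3 ⋄ b1 ⋄ b2 ⋄ b5 ⋄ b6 ⋄ b4
In normal form, the second expression is b3 ⋄ b1 ⋄ b2 ⋄ b5 ⋄ b6 ⋄ b4
The forms coincide; equal.

equal — both sides give b3 ⋄ b1 ⋄ b2 ⋄ b5 ⋄ b6 ⋄ b4


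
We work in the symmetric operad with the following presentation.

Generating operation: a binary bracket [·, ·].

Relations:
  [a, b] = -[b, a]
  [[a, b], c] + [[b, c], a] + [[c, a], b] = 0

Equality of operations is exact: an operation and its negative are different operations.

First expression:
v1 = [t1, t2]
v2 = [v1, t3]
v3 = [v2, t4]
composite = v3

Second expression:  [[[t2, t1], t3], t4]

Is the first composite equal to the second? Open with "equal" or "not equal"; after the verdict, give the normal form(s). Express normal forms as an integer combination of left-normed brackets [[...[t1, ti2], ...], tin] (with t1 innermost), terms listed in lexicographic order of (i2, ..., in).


not equal; the first gives [[[t1, t2], t3], t4] and the second -[[[t1, t2], t3], t4]

In normal form, the first expression is [[[t1, t2], t3], t4]
In normal form, the second expression is -[[[t1, t2], t3], t4]
Distinct normal forms: not equal.


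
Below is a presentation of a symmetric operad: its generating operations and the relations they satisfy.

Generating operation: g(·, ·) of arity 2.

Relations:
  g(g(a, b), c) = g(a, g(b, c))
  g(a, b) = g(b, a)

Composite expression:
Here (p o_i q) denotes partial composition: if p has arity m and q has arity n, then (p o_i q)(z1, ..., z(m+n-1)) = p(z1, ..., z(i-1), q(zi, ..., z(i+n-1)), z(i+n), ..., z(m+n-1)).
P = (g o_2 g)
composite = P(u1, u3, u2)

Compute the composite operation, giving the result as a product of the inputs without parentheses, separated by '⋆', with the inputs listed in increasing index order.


Reordering under g is free, so list the u-inputs canonically.
g(u3, u2) collapses to u3 ⋆ u2
g(u1, g(u3, u2)) collapses to u1 ⋆ u3 ⋆ u2
rearranged into index order: u1 ⋆ u2 ⋆ u3

u1 ⋆ u2 ⋆ u3


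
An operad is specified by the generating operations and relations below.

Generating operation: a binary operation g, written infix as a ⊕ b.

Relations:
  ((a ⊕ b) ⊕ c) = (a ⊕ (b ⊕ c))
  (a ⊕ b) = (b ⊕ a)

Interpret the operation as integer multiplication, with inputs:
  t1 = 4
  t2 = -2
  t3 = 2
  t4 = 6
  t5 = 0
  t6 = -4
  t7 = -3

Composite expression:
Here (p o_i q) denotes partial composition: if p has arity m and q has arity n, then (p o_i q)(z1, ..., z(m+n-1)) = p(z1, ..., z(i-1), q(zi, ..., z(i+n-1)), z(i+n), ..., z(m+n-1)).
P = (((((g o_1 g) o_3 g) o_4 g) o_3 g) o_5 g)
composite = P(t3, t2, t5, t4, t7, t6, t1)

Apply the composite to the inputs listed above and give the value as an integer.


0

(t3 ⊕ t2) = -4
(t5 ⊕ t4) = 0
(t7 ⊕ t6) = 12
((t7 ⊕ t6) ⊕ t1) = 48
((t5 ⊕ t4) ⊕ ((t7 ⊕ t6) ⊕ t1)) = 0
((t3 ⊕ t2) ⊕ ((t5 ⊕ t4) ⊕ ((t7 ⊕ t6) ⊕ t1))) = 0


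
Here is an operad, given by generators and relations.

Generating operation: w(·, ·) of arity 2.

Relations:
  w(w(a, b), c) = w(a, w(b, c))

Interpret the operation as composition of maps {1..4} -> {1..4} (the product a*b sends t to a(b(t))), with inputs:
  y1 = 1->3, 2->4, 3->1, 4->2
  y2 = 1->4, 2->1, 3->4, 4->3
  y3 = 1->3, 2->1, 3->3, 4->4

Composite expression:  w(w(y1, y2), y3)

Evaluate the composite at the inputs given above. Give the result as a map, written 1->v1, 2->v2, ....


1->2, 2->2, 3->2, 4->1

w(y1, y2) = 1->2, 2->3, 3->2, 4->1
w(w(y1, y2), y3) = 1->2, 2->2, 3->2, 4->1


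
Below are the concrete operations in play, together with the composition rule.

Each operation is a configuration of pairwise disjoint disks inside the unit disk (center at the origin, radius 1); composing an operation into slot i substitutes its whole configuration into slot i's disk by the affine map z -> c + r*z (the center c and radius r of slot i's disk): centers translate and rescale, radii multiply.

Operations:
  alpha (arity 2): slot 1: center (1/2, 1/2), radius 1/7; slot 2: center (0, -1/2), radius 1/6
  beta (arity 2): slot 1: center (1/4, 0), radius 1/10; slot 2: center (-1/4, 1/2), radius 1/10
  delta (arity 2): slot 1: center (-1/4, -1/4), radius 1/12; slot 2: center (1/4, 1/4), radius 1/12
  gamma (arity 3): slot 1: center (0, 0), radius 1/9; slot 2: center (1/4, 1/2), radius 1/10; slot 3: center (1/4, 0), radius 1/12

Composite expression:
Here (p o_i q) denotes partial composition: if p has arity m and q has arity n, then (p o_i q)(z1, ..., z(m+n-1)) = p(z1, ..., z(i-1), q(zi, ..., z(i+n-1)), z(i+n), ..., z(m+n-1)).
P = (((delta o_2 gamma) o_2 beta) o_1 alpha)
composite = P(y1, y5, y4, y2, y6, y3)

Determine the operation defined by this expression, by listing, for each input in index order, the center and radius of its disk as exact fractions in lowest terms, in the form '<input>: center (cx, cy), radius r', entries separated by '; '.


Follow each y-input down from delta: c' goes to c + r*c', radius to r*r'.
y1 passes through 2 substitutions, ending at center (-5/24, -5/24), radius 1/84
y5 passes through 2 substitutions, ending at center (-1/4, -7/24), radius 1/72
y4 passes through 3 substitutions, ending at center (109/432, 1/4), radius 1/1080
y2 passes through 3 substitutions, ending at center (107/432, 55/216), radius 1/1080
y6 passes through 2 substitutions, ending at center (13/48, 7/24), radius 1/120
y3 passes through 2 substitutions, ending at center (13/48, 1/4), radius 1/144

y1: center (-5/24, -5/24), radius 1/84; y2: center (107/432, 55/216), radius 1/1080; y3: center (13/48, 1/4), radius 1/144; y4: center (109/432, 1/4), radius 1/1080; y5: center (-1/4, -7/24), radius 1/72; y6: center (13/48, 7/24), radius 1/120


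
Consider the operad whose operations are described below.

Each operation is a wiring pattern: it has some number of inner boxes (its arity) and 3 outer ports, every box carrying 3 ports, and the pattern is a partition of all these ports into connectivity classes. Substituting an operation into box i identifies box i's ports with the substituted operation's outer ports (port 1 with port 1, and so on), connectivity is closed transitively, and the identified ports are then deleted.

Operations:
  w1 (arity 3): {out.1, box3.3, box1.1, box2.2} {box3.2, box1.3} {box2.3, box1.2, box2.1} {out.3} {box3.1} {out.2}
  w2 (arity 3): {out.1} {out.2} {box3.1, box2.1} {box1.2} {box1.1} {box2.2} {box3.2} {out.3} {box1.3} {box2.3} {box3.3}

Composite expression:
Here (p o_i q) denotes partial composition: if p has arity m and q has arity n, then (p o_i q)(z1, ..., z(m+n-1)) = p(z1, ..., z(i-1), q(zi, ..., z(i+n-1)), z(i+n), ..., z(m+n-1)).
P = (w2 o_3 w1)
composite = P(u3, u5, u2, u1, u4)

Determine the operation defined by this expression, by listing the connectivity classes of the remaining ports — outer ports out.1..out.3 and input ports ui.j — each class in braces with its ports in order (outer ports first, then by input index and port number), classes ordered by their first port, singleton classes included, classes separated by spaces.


Treat the ports identified at w2 as solder joints: merge, then drop.
stage w1: inputs (u2, u1, u4), connectivity {out.1, u1.2, u2.1, u4.3} {out.2} {out.3} {u1.1, u1.3, u2.2} {u2.3, u4.2} {u4.1}, out.j its boundary
stage w2: inputs (u3, u5, u2, u1, u4), connectivity {out.1} {out.2} {out.3} {u1.1, u1.3, u2.2} {u1.2, u2.1, u4.3, u5.1} {u2.3, u4.2} {u3.1} {u3.2} {u3.3} {u4.1} {u5.2} {u5.3}, out.j its boundary

{out.1} {out.2} {out.3} {u1.1, u1.3, u2.2} {u1.2, u2.1, u4.3, u5.1} {u2.3, u4.2} {u3.1} {u3.2} {u3.3} {u4.1} {u5.2} {u5.3}


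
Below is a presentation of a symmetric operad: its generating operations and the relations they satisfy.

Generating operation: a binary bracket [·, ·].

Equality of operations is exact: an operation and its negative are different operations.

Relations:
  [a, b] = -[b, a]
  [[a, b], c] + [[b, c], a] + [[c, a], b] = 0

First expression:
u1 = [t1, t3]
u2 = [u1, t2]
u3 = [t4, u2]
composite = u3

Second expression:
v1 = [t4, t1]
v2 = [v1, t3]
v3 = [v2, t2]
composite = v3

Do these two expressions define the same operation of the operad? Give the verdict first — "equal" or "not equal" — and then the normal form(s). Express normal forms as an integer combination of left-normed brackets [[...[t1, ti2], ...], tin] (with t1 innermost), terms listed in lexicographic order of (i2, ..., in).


not equal; first: -[[[t1, t3], t2], t4]; second: -[[[t1, t4], t3], t2]

The first expression reduces to -[[[t1, t3], t2], t4]
The second expression reduces to -[[[t1, t4], t3], t2]
The forms do not match — not equal.


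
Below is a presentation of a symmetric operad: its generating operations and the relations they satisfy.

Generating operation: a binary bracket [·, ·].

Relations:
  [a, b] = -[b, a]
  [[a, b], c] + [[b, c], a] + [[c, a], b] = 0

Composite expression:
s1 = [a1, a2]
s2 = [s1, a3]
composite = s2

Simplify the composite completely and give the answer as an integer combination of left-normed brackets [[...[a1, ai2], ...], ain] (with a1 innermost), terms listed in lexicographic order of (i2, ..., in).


[[a1, a2], a3]


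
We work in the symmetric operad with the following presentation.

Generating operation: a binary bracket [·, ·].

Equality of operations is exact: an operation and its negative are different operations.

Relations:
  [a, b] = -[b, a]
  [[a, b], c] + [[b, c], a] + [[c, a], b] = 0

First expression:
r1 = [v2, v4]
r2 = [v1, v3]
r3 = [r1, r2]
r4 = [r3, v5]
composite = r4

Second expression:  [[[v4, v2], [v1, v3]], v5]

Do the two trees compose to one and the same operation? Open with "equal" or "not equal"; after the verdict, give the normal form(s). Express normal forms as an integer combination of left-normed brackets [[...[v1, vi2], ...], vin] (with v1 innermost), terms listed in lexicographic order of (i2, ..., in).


not equal; first: -[[[[v1, v3], v2], v4], v5] + [[[[v1, v3], v4], v2], v5]; second: [[[[v1, v3], v2], v4], v5] - [[[[v1, v3], v4], v2], v5]


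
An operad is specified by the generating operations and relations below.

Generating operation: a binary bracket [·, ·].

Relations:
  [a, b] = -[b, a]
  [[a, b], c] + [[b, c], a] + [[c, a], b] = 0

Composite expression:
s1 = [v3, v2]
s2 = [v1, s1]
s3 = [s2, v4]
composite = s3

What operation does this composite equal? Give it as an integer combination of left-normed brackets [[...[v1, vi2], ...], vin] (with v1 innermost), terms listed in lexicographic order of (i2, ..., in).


Expand each bracket as ab - ba; the v1-initial words give the coefficients.
Composite bracket: [[v1, [v3, v2]], v4]
The bracket unfolds into 8 signed words via [a, b] = ab - ba (2^3 = 8).
Only words starting with v1 matter:
  v1v2v3v4 appears with sign -1, giving the term -[[[v1, v2], v3], v4]
  v1v3v2v4 appears with sign +1, giving the term +[[[v1, v3], v2], v4]

-[[[v1, v2], v3], v4] + [[[v1, v3], v2], v4]


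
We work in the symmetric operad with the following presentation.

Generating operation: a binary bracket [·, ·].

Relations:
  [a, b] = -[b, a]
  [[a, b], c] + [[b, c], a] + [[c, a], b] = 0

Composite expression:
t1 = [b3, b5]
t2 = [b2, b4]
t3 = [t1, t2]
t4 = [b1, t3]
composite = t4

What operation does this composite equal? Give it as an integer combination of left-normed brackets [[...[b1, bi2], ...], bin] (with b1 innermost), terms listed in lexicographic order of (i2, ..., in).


-[[[[b1, b2], b4], b3], b5] + [[[[b1, b2], b4], b5], b3] + [[[[b1, b3], b5], b2], b4] - [[[[b1, b3], b5], b4], b2] + [[[[b1, b4], b2], b3], b5] - [[[[b1, b4], b2], b5], b3] - [[[[b1, b5], b3], b2], b4] + [[[[b1, b5], b3], b4], b2]

Antisymmetry and Jacobi reduce to b1-anchored left-normed brackets.
Composite bracket: [b1, [[b3, b5], [b2, b4]]]
Expanding via [a, b] = ab - ba: 16 signed words (2^4 = 16).
Collect the words opening with b1:
  sign of b1b2b4b3b5 is -1, so it contributes -[[[[b1, b2], b4], b3], b5]
  sign of b1b2b4b5b3 is +1, so it contributes +[[[[b1, b2], b4], b5], b3]
  sign of b1b3b5b2b4 is +1, so it contributes +[[[[b1, b3], b5], b2], b4]
  sign of b1b3b5b4b2 is -1, so it contributes -[[[[b1, b3], b5], b4], b2]
  sign of b1b4b2b3b5 is +1, so it contributes +[[[[b1, b4], b2], b3], b5]
  sign of b1b4b2b5b3 is -1, so it contributes -[[[[b1, b4], b2], b5], b3]
  sign of b1b5b3b2b4 is -1, so it contributes -[[[[b1, b5], b3], b2], b4]
  sign of b1b5b3b4b2 is +1, so it contributes +[[[[b1, b5], b3], b4], b2]


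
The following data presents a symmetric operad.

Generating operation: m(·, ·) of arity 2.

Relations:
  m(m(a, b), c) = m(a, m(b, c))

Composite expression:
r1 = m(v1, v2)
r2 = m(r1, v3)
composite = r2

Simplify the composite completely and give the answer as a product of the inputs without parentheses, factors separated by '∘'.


Key point: m is associative — brackets drop, the v-order remains.
m(v1, v2) unparenthesizes to v1 ∘ v2
m(m(v1, v2), v3) unparenthesizes to v1 ∘ v2 ∘ v3

v1 ∘ v2 ∘ v3


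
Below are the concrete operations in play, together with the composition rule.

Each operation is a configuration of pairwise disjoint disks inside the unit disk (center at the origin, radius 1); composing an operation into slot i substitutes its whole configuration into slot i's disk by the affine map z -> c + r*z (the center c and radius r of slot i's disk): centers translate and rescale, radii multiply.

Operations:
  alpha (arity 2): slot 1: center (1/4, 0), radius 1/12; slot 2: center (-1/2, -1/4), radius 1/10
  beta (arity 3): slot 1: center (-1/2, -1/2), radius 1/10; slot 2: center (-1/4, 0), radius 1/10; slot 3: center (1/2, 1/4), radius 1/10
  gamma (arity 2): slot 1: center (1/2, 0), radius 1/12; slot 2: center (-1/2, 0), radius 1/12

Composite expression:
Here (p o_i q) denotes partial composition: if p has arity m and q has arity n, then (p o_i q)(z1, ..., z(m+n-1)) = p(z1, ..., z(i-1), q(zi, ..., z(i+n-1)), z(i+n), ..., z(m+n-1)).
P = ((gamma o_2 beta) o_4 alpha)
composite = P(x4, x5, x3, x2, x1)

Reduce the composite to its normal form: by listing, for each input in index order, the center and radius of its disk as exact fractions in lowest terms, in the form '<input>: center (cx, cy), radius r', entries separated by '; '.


x1: center (-37/80, 3/160), radius 1/1200; x2: center (-73/160, 1/48), radius 1/1440; x3: center (-25/48, 0), radius 1/120; x4: center (1/2, 0), radius 1/12; x5: center (-13/24, -1/24), radius 1/120

Below gamma, radii multiply path by path; the x-disk centers shift.
for x4, the 1-step affine chain lands on center (1/2, 0), radius 1/12
for x5, the 2-step affine chain lands on center (-13/24, -1/24), radius 1/120
for x3, the 2-step affine chain lands on center (-25/48, 0), radius 1/120
for x2, the 3-step affine chain lands on center (-73/160, 1/48), radius 1/1440
for x1, the 3-step affine chain lands on center (-37/80, 3/160), radius 1/1200


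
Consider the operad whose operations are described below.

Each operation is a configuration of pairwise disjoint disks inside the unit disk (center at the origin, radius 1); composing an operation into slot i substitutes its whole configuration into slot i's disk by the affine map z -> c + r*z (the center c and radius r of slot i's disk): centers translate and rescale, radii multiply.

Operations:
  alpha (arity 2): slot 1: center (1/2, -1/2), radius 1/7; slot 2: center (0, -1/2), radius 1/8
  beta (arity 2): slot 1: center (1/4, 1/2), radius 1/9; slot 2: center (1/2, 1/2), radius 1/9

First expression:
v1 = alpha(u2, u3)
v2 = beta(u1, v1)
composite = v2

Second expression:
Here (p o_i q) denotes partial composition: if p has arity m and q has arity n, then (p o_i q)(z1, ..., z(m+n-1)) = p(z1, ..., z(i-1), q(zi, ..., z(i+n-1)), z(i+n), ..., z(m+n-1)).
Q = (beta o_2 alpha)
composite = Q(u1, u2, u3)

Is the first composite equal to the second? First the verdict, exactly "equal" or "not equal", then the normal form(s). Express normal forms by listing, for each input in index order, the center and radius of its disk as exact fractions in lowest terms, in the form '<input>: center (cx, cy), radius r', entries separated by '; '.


equal: each reduces to u1: center (1/4, 1/2), radius 1/9; u2: center (5/9, 4/9), radius 1/63; u3: center (1/2, 4/9), radius 1/72

Normal form of the first expression: u1: center (1/4, 1/2), radius 1/9; u2: center (5/9, 4/9), radius 1/63; u3: center (1/2, 4/9), radius 1/72
Normal form of the second expression: u1: center (1/4, 1/2), radius 1/9; u2: center (5/9, 4/9), radius 1/63; u3: center (1/2, 4/9), radius 1/72
The forms coincide; equal.


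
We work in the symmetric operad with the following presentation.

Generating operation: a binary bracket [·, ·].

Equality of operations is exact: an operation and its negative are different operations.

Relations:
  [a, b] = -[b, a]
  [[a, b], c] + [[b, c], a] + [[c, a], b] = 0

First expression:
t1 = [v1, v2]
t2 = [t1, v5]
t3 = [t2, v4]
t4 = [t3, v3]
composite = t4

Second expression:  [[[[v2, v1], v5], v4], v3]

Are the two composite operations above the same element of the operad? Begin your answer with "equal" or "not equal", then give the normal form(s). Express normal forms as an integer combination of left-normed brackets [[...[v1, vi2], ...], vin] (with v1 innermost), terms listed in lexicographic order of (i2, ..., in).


not equal; the first gives [[[[v1, v2], v5], v4], v3] and the second -[[[[v1, v2], v5], v4], v3]

The first expression, normalized: [[[[v1, v2], v5], v4], v3]
The second expression, normalized: -[[[[v1, v2], v5], v4], v3]
They disagree, so not equal.


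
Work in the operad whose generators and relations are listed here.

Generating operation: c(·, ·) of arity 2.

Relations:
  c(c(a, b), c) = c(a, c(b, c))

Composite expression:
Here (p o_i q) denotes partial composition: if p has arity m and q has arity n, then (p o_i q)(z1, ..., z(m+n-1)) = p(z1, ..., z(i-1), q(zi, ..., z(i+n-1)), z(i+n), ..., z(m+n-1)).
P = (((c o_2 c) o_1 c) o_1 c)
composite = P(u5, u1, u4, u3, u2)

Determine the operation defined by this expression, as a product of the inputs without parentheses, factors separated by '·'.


u5 · u1 · u4 · u3 · u2


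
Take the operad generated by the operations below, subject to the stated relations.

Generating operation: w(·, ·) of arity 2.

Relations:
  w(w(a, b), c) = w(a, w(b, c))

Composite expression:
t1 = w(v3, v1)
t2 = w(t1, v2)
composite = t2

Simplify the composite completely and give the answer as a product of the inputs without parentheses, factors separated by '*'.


v3 * v1 * v2


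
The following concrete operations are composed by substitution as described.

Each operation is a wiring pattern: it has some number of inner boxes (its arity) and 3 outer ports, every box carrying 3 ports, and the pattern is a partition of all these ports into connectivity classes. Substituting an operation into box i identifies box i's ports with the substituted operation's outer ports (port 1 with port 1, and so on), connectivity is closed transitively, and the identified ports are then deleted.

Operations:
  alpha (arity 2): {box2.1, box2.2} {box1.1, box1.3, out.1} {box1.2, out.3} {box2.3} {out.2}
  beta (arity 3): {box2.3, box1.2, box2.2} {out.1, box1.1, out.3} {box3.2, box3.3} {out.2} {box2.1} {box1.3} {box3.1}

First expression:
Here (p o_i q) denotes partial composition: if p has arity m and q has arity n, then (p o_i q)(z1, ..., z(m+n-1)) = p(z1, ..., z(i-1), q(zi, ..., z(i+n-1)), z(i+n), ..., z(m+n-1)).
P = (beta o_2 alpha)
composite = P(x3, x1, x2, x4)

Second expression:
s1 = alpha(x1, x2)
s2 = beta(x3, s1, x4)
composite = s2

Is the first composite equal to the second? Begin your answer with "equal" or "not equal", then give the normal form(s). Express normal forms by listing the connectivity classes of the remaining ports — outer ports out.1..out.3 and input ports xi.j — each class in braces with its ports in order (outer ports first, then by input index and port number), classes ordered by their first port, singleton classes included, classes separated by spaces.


equal; the common form is {out.1, out.3, x3.1} {out.2} {x1.1, x1.3} {x1.2, x3.2} {x2.1, x2.2} {x2.3} {x3.3} {x4.1} {x4.2, x4.3}

Reducing the first expression gives {out.1, out.3, x3.1} {out.2} {x1.1, x1.3} {x1.2, x3.2} {x2.1, x2.2} {x2.3} {x3.3} {x4.1} {x4.2, x4.3}
Reducing the second expression gives {out.1, out.3, x3.1} {out.2} {x1.1, x1.3} {x1.2, x3.2} {x2.1, x2.2} {x2.3} {x3.3} {x4.1} {x4.2, x4.3}
One common form — equal.


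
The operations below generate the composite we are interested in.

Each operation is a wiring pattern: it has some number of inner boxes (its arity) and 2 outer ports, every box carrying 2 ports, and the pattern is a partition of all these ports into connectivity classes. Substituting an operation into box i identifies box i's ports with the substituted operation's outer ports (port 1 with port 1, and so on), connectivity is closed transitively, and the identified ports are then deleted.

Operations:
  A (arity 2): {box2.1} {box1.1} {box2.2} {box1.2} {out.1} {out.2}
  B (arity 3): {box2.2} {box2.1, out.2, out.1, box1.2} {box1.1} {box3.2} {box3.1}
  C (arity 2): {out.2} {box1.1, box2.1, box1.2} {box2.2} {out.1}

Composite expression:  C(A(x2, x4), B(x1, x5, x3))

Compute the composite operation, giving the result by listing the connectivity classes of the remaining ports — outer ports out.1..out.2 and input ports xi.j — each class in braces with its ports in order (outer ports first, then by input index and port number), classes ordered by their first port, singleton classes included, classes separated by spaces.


{out.1} {out.2} {x1.1} {x1.2, x5.1} {x2.1} {x2.2} {x3.1} {x3.2} {x4.1} {x4.2} {x5.2}

Substituting into C glues patterns; closure does the rest.
composing A on (x2, x4), with out.j its own outer ports: {out.1} {out.2} {x2.1} {x2.2} {x4.1} {x4.2}
composing B on (x1, x5, x3), with out.j its own outer ports: {out.1, out.2, x1.2, x5.1} {x1.1} {x3.1} {x3.2} {x5.2}
composing C on (x2, x4, x1, x5, x3), with out.j its own outer ports: {out.1} {out.2} {x1.1} {x1.2, x5.1} {x2.1} {x2.2} {x3.1} {x3.2} {x4.1} {x4.2} {x5.2}
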